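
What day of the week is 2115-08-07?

Doomsday rule: the anchor day for the 2100s is Sunday. For year 15: 15÷12 = 1 r 3, and 3÷4 = 0, so 1+3+0 = 4.
Sunday + 4 ≡ Thursday — that's 2115's doomsday.
In August the doomsday date is Aug 8.
Aug 7 is 1 day before Aug 8; 1 mod 7 = 1, so Thursday − 1 = Wednesday.

Wednesday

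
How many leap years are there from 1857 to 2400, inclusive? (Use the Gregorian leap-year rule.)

132

Multiples of 4 in [1857,2400]: 136.
Of those, multiples of 100: 6 (not leap unless ÷400).
Multiples of 400: 2.
Leap years = 136 − 6 + 2 = 132.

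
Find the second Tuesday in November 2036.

November 1, 2036 is a Saturday.
The first Tuesday is therefore November 4 (3 days later).
The second Tuesday is 4 + 1×7 = November 11.

November 11, 2036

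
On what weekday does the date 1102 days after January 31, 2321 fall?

Thursday

Jan 31, 2321 is a Monday.
1102 mod 7 = 3, so 1102 days after a Monday is Monday + 3 = Thursday.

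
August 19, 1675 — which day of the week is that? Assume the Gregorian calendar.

Doomsday rule: the anchor day for the 1600s is Tuesday. For year 75: 75÷12 = 6 r 3, and 3÷4 = 0, so 6+3+0 = 9.
Tuesday + 9 ≡ Thursday — that's 1675's doomsday.
In August the doomsday date is Aug 8.
Aug 19 is 11 days after Aug 8; 11 mod 7 = 4, so Thursday + 4 = Monday.

Monday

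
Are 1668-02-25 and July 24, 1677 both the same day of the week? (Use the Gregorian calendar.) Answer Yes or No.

Yes

From Feb 25, 1668 to Jul 24, 1677 is 3437 days.
3437 mod 7 = 0, so they are the same weekday.
(Feb 25, 1668 is a Saturday; Jul 24, 1677 is a Saturday.)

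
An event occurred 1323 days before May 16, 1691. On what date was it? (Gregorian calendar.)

−365 (one year) → May 16, 1690 (958 left).
−365 (one year) → May 16, 1689 (593 left).
−365 (one year) → May 16, 1688 (228 left).
−16 → Apr 30, 1688 (end of Apr, 30 days; 212 left).
−30 → Mar 31, 1688 (end of Mar, 31 days; 182 left).
−31 → Feb 29, 1688 (end of Feb, 29 days; 151 left).
−29 → Jan 31, 1688 (end of Jan, 31 days; 122 left).
−31 → Dec 31, 1687 (end of Dec, 31 days; 91 left).
−31 → Nov 30, 1687 (end of Nov, 30 days; 60 left).
−30 → Oct 31, 1687 (end of Oct, 31 days; 30 left).
−30 → Oct 1, 1687.

October 1, 1687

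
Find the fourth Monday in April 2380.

April 28, 2380

April 1, 2380 is a Tuesday.
The first Monday is therefore April 7 (6 days later).
The fourth Monday is 7 + 3×7 = April 28.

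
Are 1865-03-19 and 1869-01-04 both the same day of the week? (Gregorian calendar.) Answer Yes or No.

No

From Mar 19, 1865 to Jan 4, 1869 is 1387 days.
1387 mod 7 = 1, so they are different weekdays.
(Mar 19, 1865 is a Sunday; Jan 4, 1869 is a Monday.)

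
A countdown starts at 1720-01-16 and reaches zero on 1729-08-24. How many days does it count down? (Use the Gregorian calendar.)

3508

Jan 16, 1720 → Jan 16, 1721: 366 days (Feb 29, 1720 is in that span).
Jan 16, 1721 → Jan 16, 1722: 365 days.
Jan 16, 1722 → Jan 16, 1723: 365 days.
Jan 16, 1723 → Jan 16, 1724: 365 days.
Jan 16, 1724 → Jan 16, 1725: 366 days (Feb 29, 1724 is in that span).
Jan 16, 1725 → Jan 16, 1726: 365 days.
Jan 16, 1726 → Jan 16, 1727: 365 days.
Jan 16, 1727 → Jan 16, 1728: 365 days.
Jan 16, 1728 → Jan 16, 1729: 366 days (Feb 29, 1728 is in that span).
Jan 16, 1729 → Feb 16, 1729: 31 days (January has 31).
Feb 16, 1729 → Mar 16, 1729: 28 days (February has 28).
Mar 16, 1729 → Apr 16, 1729: 31 days (March has 31).
Apr 16, 1729 → May 16, 1729: 30 days (April has 30).
May 16, 1729 → Jun 16, 1729: 31 days (May has 31).
Jun 16, 1729 → Jul 16, 1729: 30 days (June has 30).
Jul 16, 1729 → Aug 16, 1729: 31 days (July has 31).
Aug 16, 1729 → Aug 24, 1729: 8 days.
Total: 3508 days.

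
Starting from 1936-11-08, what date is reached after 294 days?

Nov has 30 days: +23 → Dec 1, 1936 (271 left).
Dec has 31 days: +31 → Jan 1, 1937 (240 left).
Jan has 31 days: +31 → Feb 1, 1937 (209 left).
Feb has 28 days: +28 → Mar 1, 1937 (181 left).
Mar has 31 days: +31 → Apr 1, 1937 (150 left).
Apr has 30 days: +30 → May 1, 1937 (120 left).
May has 31 days: +31 → Jun 1, 1937 (89 left).
Jun has 30 days: +30 → Jul 1, 1937 (59 left).
Jul has 31 days: +31 → Aug 1, 1937 (28 left).
+28 → Aug 29, 1937.

August 29, 1937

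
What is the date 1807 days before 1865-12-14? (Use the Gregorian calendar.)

−365 (one year) → Dec 14, 1864 (1442 left).
−366 (one year; includes Feb 29, 1864) → Dec 14, 1863 (1076 left).
−365 (one year) → Dec 14, 1862 (711 left).
−365 (one year) → Dec 14, 1861 (346 left).
−14 → Nov 30, 1861 (end of Nov, 30 days; 332 left).
−30 → Oct 31, 1861 (end of Oct, 31 days; 302 left).
−31 → Sep 30, 1861 (end of Sep, 30 days; 271 left).
−30 → Aug 31, 1861 (end of Aug, 31 days; 241 left).
−31 → Jul 31, 1861 (end of Jul, 31 days; 210 left).
−31 → Jun 30, 1861 (end of Jun, 30 days; 179 left).
−30 → May 31, 1861 (end of May, 31 days; 149 left).
−31 → Apr 30, 1861 (end of Apr, 30 days; 118 left).
−30 → Mar 31, 1861 (end of Mar, 31 days; 88 left).
−31 → Feb 28, 1861 (end of Feb, 28 days; 57 left).
−28 → Jan 31, 1861 (end of Jan, 31 days; 29 left).
−29 → Jan 2, 1861.

January 2, 1861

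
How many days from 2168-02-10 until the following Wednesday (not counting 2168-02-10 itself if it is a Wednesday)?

7

Feb 10, 2168 is a Wednesday.
From Wednesday to the next Wednesday is 7 days.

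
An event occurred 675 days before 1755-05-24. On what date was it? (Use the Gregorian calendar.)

−365 (one year) → May 24, 1754 (310 left).
−24 → Apr 30, 1754 (end of Apr, 30 days; 286 left).
−30 → Mar 31, 1754 (end of Mar, 31 days; 256 left).
−31 → Feb 28, 1754 (end of Feb, 28 days; 225 left).
−28 → Jan 31, 1754 (end of Jan, 31 days; 197 left).
−31 → Dec 31, 1753 (end of Dec, 31 days; 166 left).
−31 → Nov 30, 1753 (end of Nov, 30 days; 135 left).
−30 → Oct 31, 1753 (end of Oct, 31 days; 105 left).
−31 → Sep 30, 1753 (end of Sep, 30 days; 74 left).
−30 → Aug 31, 1753 (end of Aug, 31 days; 44 left).
−31 → Jul 31, 1753 (end of Jul, 31 days; 13 left).
−13 → Jul 18, 1753.

July 18, 1753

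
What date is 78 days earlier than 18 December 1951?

October 1, 1951

−18 → Nov 30, 1951 (end of Nov, 30 days; 60 left).
−30 → Oct 31, 1951 (end of Oct, 31 days; 30 left).
−30 → Oct 1, 1951.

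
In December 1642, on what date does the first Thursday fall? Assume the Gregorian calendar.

December 1, 1642 is a Monday.
The first Thursday is therefore December 4 (3 days later).

December 4, 1642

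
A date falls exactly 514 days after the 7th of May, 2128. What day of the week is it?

Monday

May 7, 2128 is a Friday.
514 mod 7 = 3, so 514 days after a Friday is Friday + 3 = Monday.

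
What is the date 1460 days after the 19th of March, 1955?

March 18, 1959

+366 (one year; includes Feb 29, 1956) → Mar 19, 1956 (1094 left).
+365 (one year) → Mar 19, 1957 (729 left).
+365 (one year) → Mar 19, 1958 (364 left).
Mar has 31 days: +13 → Apr 1, 1958 (351 left).
Apr has 30 days: +30 → May 1, 1958 (321 left).
May has 31 days: +31 → Jun 1, 1958 (290 left).
Jun has 30 days: +30 → Jul 1, 1958 (260 left).
Jul has 31 days: +31 → Aug 1, 1958 (229 left).
Aug has 31 days: +31 → Sep 1, 1958 (198 left).
Sep has 30 days: +30 → Oct 1, 1958 (168 left).
Oct has 31 days: +31 → Nov 1, 1958 (137 left).
Nov has 30 days: +30 → Dec 1, 1958 (107 left).
Dec has 31 days: +31 → Jan 1, 1959 (76 left).
Jan has 31 days: +31 → Feb 1, 1959 (45 left).
Feb has 28 days: +28 → Mar 1, 1959 (17 left).
+17 → Mar 18, 1959.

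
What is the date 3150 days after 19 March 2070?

+365 (one year) → Mar 19, 2071 (2785 left).
+366 (one year; includes Feb 29, 2072) → Mar 19, 2072 (2419 left).
+365 (one year) → Mar 19, 2073 (2054 left).
+365 (one year) → Mar 19, 2074 (1689 left).
+365 (one year) → Mar 19, 2075 (1324 left).
+366 (one year; includes Feb 29, 2076) → Mar 19, 2076 (958 left).
+365 (one year) → Mar 19, 2077 (593 left).
+365 (one year) → Mar 19, 2078 (228 left).
Mar has 31 days: +13 → Apr 1, 2078 (215 left).
Apr has 30 days: +30 → May 1, 2078 (185 left).
May has 31 days: +31 → Jun 1, 2078 (154 left).
Jun has 30 days: +30 → Jul 1, 2078 (124 left).
Jul has 31 days: +31 → Aug 1, 2078 (93 left).
Aug has 31 days: +31 → Sep 1, 2078 (62 left).
Sep has 30 days: +30 → Oct 1, 2078 (32 left).
Oct has 31 days: +31 → Nov 1, 2078 (1 left).
+1 → Nov 2, 2078.

November 2, 2078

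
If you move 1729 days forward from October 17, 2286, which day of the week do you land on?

First find the weekday of Oct 17, 2286. Doomsday rule: the anchor day for the 2200s is Friday. For year 86: 86÷12 = 7 r 2, and 2÷4 = 0, so 7+2+0 = 9.
Friday + 9 ≡ Sunday — that's 2286's doomsday.
In October the doomsday date is Oct 10.
Oct 17 is 7 days after Oct 10; 7 mod 7 = 0, so Sunday + 0 = Sunday.
1729 mod 7 = 0, so 1729 days after a Sunday is Sunday + 0 = Sunday.

Sunday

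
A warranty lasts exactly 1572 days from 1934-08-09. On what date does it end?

November 28, 1938

+365 (one year) → Aug 9, 1935 (1207 left).
+366 (one year; includes Feb 29, 1936) → Aug 9, 1936 (841 left).
+365 (one year) → Aug 9, 1937 (476 left).
+365 (one year) → Aug 9, 1938 (111 left).
Aug has 31 days: +23 → Sep 1, 1938 (88 left).
Sep has 30 days: +30 → Oct 1, 1938 (58 left).
Oct has 31 days: +31 → Nov 1, 1938 (27 left).
+27 → Nov 28, 1938.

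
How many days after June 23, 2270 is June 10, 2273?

Jun 23, 2270 → Jun 23, 2271: 365 days.
Jun 23, 2271 → Jun 23, 2272: 366 days (Feb 29, 2272 is in that span).
Jun 23, 2272 → Jul 23, 2272: 30 days (June has 30).
Jul 23, 2272 → Aug 23, 2272: 31 days (July has 31).
Aug 23, 2272 → Sep 23, 2272: 31 days (August has 31).
Sep 23, 2272 → Oct 23, 2272: 30 days (September has 30).
Oct 23, 2272 → Nov 23, 2272: 31 days (October has 31).
Nov 23, 2272 → Dec 23, 2272: 30 days (November has 30).
Dec 23, 2272 → Jan 23, 2273: 31 days (December has 31).
Jan 23, 2273 → Feb 23, 2273: 31 days (January has 31).
Feb 23, 2273 → Mar 23, 2273: 28 days (February has 28).
Mar 23, 2273 → Apr 23, 2273: 31 days (March has 31).
Apr 23, 2273 → May 23, 2273: 30 days (April has 30).
May 23, 2273 → Jun 10, 2273: 18 days.
Total: 1083 days.

1083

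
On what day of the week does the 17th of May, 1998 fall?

Sunday

Doomsday rule: the anchor day for the 1900s is Wednesday. For year 98: 98÷12 = 8 r 2, and 2÷4 = 0, so 8+2+0 = 10.
Wednesday + 10 ≡ Saturday — that's 1998's doomsday.
In May the doomsday date is May 9.
May 17 is 8 days after May 9; 8 mod 7 = 1, so Saturday + 1 = Sunday.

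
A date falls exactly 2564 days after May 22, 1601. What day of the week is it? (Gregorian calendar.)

May 22, 1601 is a Tuesday.
2564 mod 7 = 2, so 2564 days after a Tuesday is Tuesday + 2 = Thursday.

Thursday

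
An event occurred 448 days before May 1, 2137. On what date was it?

−365 (one year) → May 1, 2136 (83 left).
−1 → Apr 30, 2136 (end of Apr, 30 days; 82 left).
−30 → Mar 31, 2136 (end of Mar, 31 days; 52 left).
−31 → Feb 29, 2136 (end of Feb, 29 days; 21 left).
−21 → Feb 8, 2136.

February 8, 2136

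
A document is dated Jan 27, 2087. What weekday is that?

Doomsday rule: the anchor day for the 2000s is Tuesday. For year 87: 87÷12 = 7 r 3, and 3÷4 = 0, so 7+3+0 = 10.
Tuesday + 10 ≡ Friday — that's 2087's doomsday.
In January the doomsday date is Jan 3 (2087 is not a leap year).
Jan 27 is 24 days after Jan 3; 24 mod 7 = 3, so Friday + 3 = Monday.

Monday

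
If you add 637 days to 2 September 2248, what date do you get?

+365 (one year) → Sep 2, 2249 (272 left).
Sep has 30 days: +29 → Oct 1, 2249 (243 left).
Oct has 31 days: +31 → Nov 1, 2249 (212 left).
Nov has 30 days: +30 → Dec 1, 2249 (182 left).
Dec has 31 days: +31 → Jan 1, 2250 (151 left).
Jan has 31 days: +31 → Feb 1, 2250 (120 left).
Feb has 28 days: +28 → Mar 1, 2250 (92 left).
Mar has 31 days: +31 → Apr 1, 2250 (61 left).
Apr has 30 days: +30 → May 1, 2250 (31 left).
May has 31 days: +31 → Jun 1, 2250 (0 left).

June 1, 2250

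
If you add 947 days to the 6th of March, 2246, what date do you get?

+365 (one year) → Mar 6, 2247 (582 left).
+366 (one year; includes Feb 29, 2248) → Mar 6, 2248 (216 left).
Mar has 31 days: +26 → Apr 1, 2248 (190 left).
Apr has 30 days: +30 → May 1, 2248 (160 left).
May has 31 days: +31 → Jun 1, 2248 (129 left).
Jun has 30 days: +30 → Jul 1, 2248 (99 left).
Jul has 31 days: +31 → Aug 1, 2248 (68 left).
Aug has 31 days: +31 → Sep 1, 2248 (37 left).
Sep has 30 days: +30 → Oct 1, 2248 (7 left).
+7 → Oct 8, 2248.

October 8, 2248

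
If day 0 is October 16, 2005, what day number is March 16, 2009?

Oct 16, 2005 → Oct 16, 2006: 365 days.
Oct 16, 2006 → Oct 16, 2007: 365 days.
Oct 16, 2007 → Oct 16, 2008: 366 days (Feb 29, 2008 is in that span).
Oct 16, 2008 → Nov 16, 2008: 31 days (October has 31).
Nov 16, 2008 → Dec 16, 2008: 30 days (November has 30).
Dec 16, 2008 → Jan 16, 2009: 31 days (December has 31).
Jan 16, 2009 → Feb 16, 2009: 31 days (January has 31).
Feb 16, 2009 → Mar 16, 2009: 28 days.
Total: 1247 days.

1247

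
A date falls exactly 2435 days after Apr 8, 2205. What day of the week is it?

Apr 8, 2205 is a Monday.
2435 mod 7 = 6, so 2435 days after a Monday is Monday + 6 = Sunday.

Sunday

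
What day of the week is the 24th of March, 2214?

Thursday

Doomsday rule: the anchor day for the 2200s is Friday. For year 14: 14÷12 = 1 r 2, and 2÷4 = 0, so 1+2+0 = 3.
Friday + 3 ≡ Monday — that's 2214's doomsday.
In March the doomsday date is Mar 14.
Mar 24 is 10 days after Mar 14; 10 mod 7 = 3, so Monday + 3 = Thursday.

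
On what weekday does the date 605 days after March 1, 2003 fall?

Tuesday

First find the weekday of Mar 1, 2003. Doomsday rule: the anchor day for the 2000s is Tuesday. For year 03: 3÷12 = 0 r 3, and 3÷4 = 0, so 0+3+0 = 3.
Tuesday + 3 ≡ Friday — that's 2003's doomsday.
In March the doomsday date is Mar 14.
Mar 1 is 13 days before Mar 14; 13 mod 7 = 6, so Friday − 6 = Saturday.
605 mod 7 = 3, so 605 days after a Saturday is Saturday + 3 = Tuesday.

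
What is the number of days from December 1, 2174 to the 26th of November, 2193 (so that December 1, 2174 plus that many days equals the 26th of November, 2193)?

Dec 1, 2174 → Dec 1, 2175: 365 days.
Dec 1, 2175 → Dec 1, 2176: 366 days (Feb 29, 2176 is in that span).
Dec 1, 2176 → Dec 1, 2177: 365 days.
Dec 1, 2177 → Dec 1, 2178: 365 days.
Dec 1, 2178 → Dec 1, 2179: 365 days.
Dec 1, 2179 → Dec 1, 2180: 366 days (Feb 29, 2180 is in that span).
Dec 1, 2180 → Dec 1, 2181: 365 days.
Dec 1, 2181 → Dec 1, 2182: 365 days.
Dec 1, 2182 → Dec 1, 2183: 365 days.
Dec 1, 2183 → Dec 1, 2184: 366 days (Feb 29, 2184 is in that span).
Dec 1, 2184 → Dec 1, 2185: 365 days.
Dec 1, 2185 → Dec 1, 2186: 365 days.
Dec 1, 2186 → Dec 1, 2187: 365 days.
Dec 1, 2187 → Dec 1, 2188: 366 days (Feb 29, 2188 is in that span).
Dec 1, 2188 → Dec 1, 2189: 365 days.
Dec 1, 2189 → Dec 1, 2190: 365 days.
Dec 1, 2190 → Dec 1, 2191: 365 days.
Dec 1, 2191 → Dec 1, 2192: 366 days (Feb 29, 2192 is in that span).
Dec 1, 2192 → Jan 1, 2193: 31 days (December has 31).
Jan 1, 2193 → Feb 1, 2193: 31 days (January has 31).
Feb 1, 2193 → Mar 1, 2193: 28 days (February has 28).
Mar 1, 2193 → Apr 1, 2193: 31 days (March has 31).
Apr 1, 2193 → May 1, 2193: 30 days (April has 30).
May 1, 2193 → Jun 1, 2193: 31 days (May has 31).
Jun 1, 2193 → Jul 1, 2193: 30 days (June has 30).
Jul 1, 2193 → Aug 1, 2193: 31 days (July has 31).
Aug 1, 2193 → Sep 1, 2193: 31 days (August has 31).
Sep 1, 2193 → Oct 1, 2193: 30 days (September has 30).
Oct 1, 2193 → Nov 1, 2193: 31 days (October has 31).
Nov 1, 2193 → Nov 26, 2193: 25 days.
Total: 6935 days.

6935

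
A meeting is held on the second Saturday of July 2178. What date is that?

July 1, 2178 is a Wednesday.
The first Saturday is therefore July 4 (3 days later).
The second Saturday is 4 + 1×7 = July 11.

July 11, 2178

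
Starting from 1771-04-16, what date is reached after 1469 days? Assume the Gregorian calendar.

+366 (one year; includes Feb 29, 1772) → Apr 16, 1772 (1103 left).
+365 (one year) → Apr 16, 1773 (738 left).
+365 (one year) → Apr 16, 1774 (373 left).
Apr has 30 days: +15 → May 1, 1774 (358 left).
May has 31 days: +31 → Jun 1, 1774 (327 left).
Jun has 30 days: +30 → Jul 1, 1774 (297 left).
Jul has 31 days: +31 → Aug 1, 1774 (266 left).
Aug has 31 days: +31 → Sep 1, 1774 (235 left).
Sep has 30 days: +30 → Oct 1, 1774 (205 left).
Oct has 31 days: +31 → Nov 1, 1774 (174 left).
Nov has 30 days: +30 → Dec 1, 1774 (144 left).
Dec has 31 days: +31 → Jan 1, 1775 (113 left).
Jan has 31 days: +31 → Feb 1, 1775 (82 left).
Feb has 28 days: +28 → Mar 1, 1775 (54 left).
Mar has 31 days: +31 → Apr 1, 1775 (23 left).
+23 → Apr 24, 1775.

April 24, 1775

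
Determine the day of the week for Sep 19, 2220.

Tuesday

Doomsday rule: the anchor day for the 2200s is Friday. For year 20: 20÷12 = 1 r 8, and 8÷4 = 2, so 1+8+2 = 11.
Friday + 11 ≡ Tuesday — that's 2220's doomsday.
In September the doomsday date is Sep 5.
Sep 19 is 14 days after Sep 5; 14 mod 7 = 0, so Tuesday + 0 = Tuesday.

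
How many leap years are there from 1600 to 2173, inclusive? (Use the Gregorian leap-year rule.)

Multiples of 4 in [1600,2173]: 144.
Of those, multiples of 100: 6 (not leap unless ÷400).
Multiples of 400: 2.
Leap years = 144 − 6 + 2 = 140.

140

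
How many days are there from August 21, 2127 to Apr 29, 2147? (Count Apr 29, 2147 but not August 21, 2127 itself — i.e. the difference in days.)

7191

Aug 21, 2127 → Aug 21, 2128: 366 days (Feb 29, 2128 is in that span).
Aug 21, 2128 → Aug 21, 2129: 365 days.
Aug 21, 2129 → Aug 21, 2130: 365 days.
Aug 21, 2130 → Aug 21, 2131: 365 days.
Aug 21, 2131 → Aug 21, 2132: 366 days (Feb 29, 2132 is in that span).
Aug 21, 2132 → Aug 21, 2133: 365 days.
Aug 21, 2133 → Aug 21, 2134: 365 days.
Aug 21, 2134 → Aug 21, 2135: 365 days.
Aug 21, 2135 → Aug 21, 2136: 366 days (Feb 29, 2136 is in that span).
Aug 21, 2136 → Aug 21, 2137: 365 days.
Aug 21, 2137 → Aug 21, 2138: 365 days.
Aug 21, 2138 → Aug 21, 2139: 365 days.
Aug 21, 2139 → Aug 21, 2140: 366 days (Feb 29, 2140 is in that span).
Aug 21, 2140 → Aug 21, 2141: 365 days.
Aug 21, 2141 → Aug 21, 2142: 365 days.
Aug 21, 2142 → Aug 21, 2143: 365 days.
Aug 21, 2143 → Aug 21, 2144: 366 days (Feb 29, 2144 is in that span).
Aug 21, 2144 → Aug 21, 2145: 365 days.
Aug 21, 2145 → Aug 21, 2146: 365 days.
Aug 21, 2146 → Sep 21, 2146: 31 days (August has 31).
Sep 21, 2146 → Oct 21, 2146: 30 days (September has 30).
Oct 21, 2146 → Nov 21, 2146: 31 days (October has 31).
Nov 21, 2146 → Dec 21, 2146: 30 days (November has 30).
Dec 21, 2146 → Jan 21, 2147: 31 days (December has 31).
Jan 21, 2147 → Feb 21, 2147: 31 days (January has 31).
Feb 21, 2147 → Mar 21, 2147: 28 days (February has 28).
Mar 21, 2147 → Apr 21, 2147: 31 days (March has 31).
Apr 21, 2147 → Apr 29, 2147: 8 days.
Total: 7191 days.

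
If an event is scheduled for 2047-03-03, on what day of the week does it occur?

Sunday

January 1, 2047 is a Tuesday.
Jan 1, 2047 → Feb 1, 2047: 31 days (January has 31).
Feb 1, 2047 → Mar 1, 2047: 28 days (February has 28).
Mar 1, 2047 → Mar 3, 2047: 2 days.
Total: 61 days.
61 mod 7 = 5, so Tuesday + 5 = Sunday.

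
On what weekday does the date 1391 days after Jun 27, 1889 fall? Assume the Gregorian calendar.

Tuesday

First find the weekday of Jun 27, 1889. Doomsday rule: the anchor day for the 1800s is Friday. For year 89: 89÷12 = 7 r 5, and 5÷4 = 1, so 7+5+1 = 13.
Friday + 13 ≡ Thursday — that's 1889's doomsday.
In June the doomsday date is Jun 6.
Jun 27 is 21 days after Jun 6; 21 mod 7 = 0, so Thursday + 0 = Thursday.
1391 mod 7 = 5, so 1391 days after a Thursday is Thursday + 5 = Tuesday.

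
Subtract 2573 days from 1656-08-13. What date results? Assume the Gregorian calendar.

−366 (one year; includes Feb 29, 1656) → Aug 13, 1655 (2207 left).
−365 (one year) → Aug 13, 1654 (1842 left).
−365 (one year) → Aug 13, 1653 (1477 left).
−365 (one year) → Aug 13, 1652 (1112 left).
−366 (one year; includes Feb 29, 1652) → Aug 13, 1651 (746 left).
−365 (one year) → Aug 13, 1650 (381 left).
−13 → Jul 31, 1650 (end of Jul, 31 days; 368 left).
−31 → Jun 30, 1650 (end of Jun, 30 days; 337 left).
−30 → May 31, 1650 (end of May, 31 days; 307 left).
−31 → Apr 30, 1650 (end of Apr, 30 days; 276 left).
−30 → Mar 31, 1650 (end of Mar, 31 days; 246 left).
−31 → Feb 28, 1650 (end of Feb, 28 days; 215 left).
−28 → Jan 31, 1650 (end of Jan, 31 days; 187 left).
−31 → Dec 31, 1649 (end of Dec, 31 days; 156 left).
−31 → Nov 30, 1649 (end of Nov, 30 days; 125 left).
−30 → Oct 31, 1649 (end of Oct, 31 days; 95 left).
−31 → Sep 30, 1649 (end of Sep, 30 days; 64 left).
−30 → Aug 31, 1649 (end of Aug, 31 days; 34 left).
−31 → Jul 31, 1649 (end of Jul, 31 days; 3 left).
−3 → Jul 28, 1649.

July 28, 1649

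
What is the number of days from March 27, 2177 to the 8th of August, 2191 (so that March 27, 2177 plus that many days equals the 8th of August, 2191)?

Mar 27, 2177 → Mar 27, 2178: 365 days.
Mar 27, 2178 → Mar 27, 2179: 365 days.
Mar 27, 2179 → Mar 27, 2180: 366 days (Feb 29, 2180 is in that span).
Mar 27, 2180 → Mar 27, 2181: 365 days.
Mar 27, 2181 → Mar 27, 2182: 365 days.
Mar 27, 2182 → Mar 27, 2183: 365 days.
Mar 27, 2183 → Mar 27, 2184: 366 days (Feb 29, 2184 is in that span).
Mar 27, 2184 → Mar 27, 2185: 365 days.
Mar 27, 2185 → Mar 27, 2186: 365 days.
Mar 27, 2186 → Mar 27, 2187: 365 days.
Mar 27, 2187 → Mar 27, 2188: 366 days (Feb 29, 2188 is in that span).
Mar 27, 2188 → Mar 27, 2189: 365 days.
Mar 27, 2189 → Mar 27, 2190: 365 days.
Mar 27, 2190 → Mar 27, 2191: 365 days.
Mar 27, 2191 → Apr 27, 2191: 31 days (March has 31).
Apr 27, 2191 → May 27, 2191: 30 days (April has 30).
May 27, 2191 → Jun 27, 2191: 31 days (May has 31).
Jun 27, 2191 → Jul 27, 2191: 30 days (June has 30).
Jul 27, 2191 → Aug 8, 2191: 12 days.
Total: 5247 days.

5247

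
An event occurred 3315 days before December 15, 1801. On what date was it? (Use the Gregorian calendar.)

November 16, 1792

−365 (one year) → Dec 15, 1800 (2950 left).
−365 (one year) → Dec 15, 1799 (2585 left).
−365 (one year) → Dec 15, 1798 (2220 left).
−365 (one year) → Dec 15, 1797 (1855 left).
−365 (one year) → Dec 15, 1796 (1490 left).
−366 (one year; includes Feb 29, 1796) → Dec 15, 1795 (1124 left).
−365 (one year) → Dec 15, 1794 (759 left).
−365 (one year) → Dec 15, 1793 (394 left).
−15 → Nov 30, 1793 (end of Nov, 30 days; 379 left).
−30 → Oct 31, 1793 (end of Oct, 31 days; 349 left).
−31 → Sep 30, 1793 (end of Sep, 30 days; 318 left).
−30 → Aug 31, 1793 (end of Aug, 31 days; 288 left).
−31 → Jul 31, 1793 (end of Jul, 31 days; 257 left).
−31 → Jun 30, 1793 (end of Jun, 30 days; 226 left).
−30 → May 31, 1793 (end of May, 31 days; 196 left).
−31 → Apr 30, 1793 (end of Apr, 30 days; 165 left).
−30 → Mar 31, 1793 (end of Mar, 31 days; 135 left).
−31 → Feb 28, 1793 (end of Feb, 28 days; 104 left).
−28 → Jan 31, 1793 (end of Jan, 31 days; 76 left).
−31 → Dec 31, 1792 (end of Dec, 31 days; 45 left).
−31 → Nov 30, 1792 (end of Nov, 30 days; 14 left).
−14 → Nov 16, 1792.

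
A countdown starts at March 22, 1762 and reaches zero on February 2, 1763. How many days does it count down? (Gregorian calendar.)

Mar 22, 1762 → Apr 22, 1762: 31 days (March has 31).
Apr 22, 1762 → May 22, 1762: 30 days (April has 30).
May 22, 1762 → Jun 22, 1762: 31 days (May has 31).
Jun 22, 1762 → Jul 22, 1762: 30 days (June has 30).
Jul 22, 1762 → Aug 22, 1762: 31 days (July has 31).
Aug 22, 1762 → Sep 22, 1762: 31 days (August has 31).
Sep 22, 1762 → Oct 22, 1762: 30 days (September has 30).
Oct 22, 1762 → Nov 22, 1762: 31 days (October has 31).
Nov 22, 1762 → Dec 22, 1762: 30 days (November has 30).
Dec 22, 1762 → Jan 22, 1763: 31 days (December has 31).
Jan 22, 1763 → Feb 2, 1763: 11 days.
Total: 317 days.

317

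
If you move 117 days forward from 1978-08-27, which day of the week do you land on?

Aug 27, 1978 is a Sunday.
117 mod 7 = 5, so 117 days after a Sunday is Sunday + 5 = Friday.

Friday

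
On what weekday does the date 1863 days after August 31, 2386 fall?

Monday

First find the weekday of Aug 31, 2386. Doomsday rule: the anchor day for the 2300s is Wednesday. For year 86: 86÷12 = 7 r 2, and 2÷4 = 0, so 7+2+0 = 9.
Wednesday + 9 ≡ Friday — that's 2386's doomsday.
In August the doomsday date is Aug 8.
Aug 31 is 23 days after Aug 8; 23 mod 7 = 2, so Friday + 2 = Sunday.
1863 mod 7 = 1, so 1863 days after a Sunday is Sunday + 1 = Monday.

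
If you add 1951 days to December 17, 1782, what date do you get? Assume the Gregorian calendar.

+365 (one year) → Dec 17, 1783 (1586 left).
+366 (one year; includes Feb 29, 1784) → Dec 17, 1784 (1220 left).
+365 (one year) → Dec 17, 1785 (855 left).
+365 (one year) → Dec 17, 1786 (490 left).
+365 (one year) → Dec 17, 1787 (125 left).
Dec has 31 days: +15 → Jan 1, 1788 (110 left).
Jan has 31 days: +31 → Feb 1, 1788 (79 left).
Feb has 29 days: +29 → Mar 1, 1788 (50 left).
Mar has 31 days: +31 → Apr 1, 1788 (19 left).
+19 → Apr 20, 1788.

April 20, 1788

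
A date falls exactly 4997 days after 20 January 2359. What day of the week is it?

Monday

Jan 20, 2359 is a Tuesday.
4997 mod 7 = 6, so 4997 days after a Tuesday is Tuesday + 6 = Monday.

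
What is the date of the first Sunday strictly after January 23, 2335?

Jan 23, 2335 is a Wednesday.
From Wednesday to the next Sunday is 4 days.
Jan 23, 2335 + 4 = Jan 27, 2335.

January 27, 2335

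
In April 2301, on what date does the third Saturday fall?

April 20, 2301

April 1, 2301 is a Monday.
The first Saturday is therefore April 6 (5 days later).
The third Saturday is 6 + 2×7 = April 20.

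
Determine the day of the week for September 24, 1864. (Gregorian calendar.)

Doomsday rule: the anchor day for the 1800s is Friday. For year 64: 64÷12 = 5 r 4, and 4÷4 = 1, so 5+4+1 = 10.
Friday + 10 ≡ Monday — that's 1864's doomsday.
In September the doomsday date is Sep 5.
Sep 24 is 19 days after Sep 5; 19 mod 7 = 5, so Monday + 5 = Saturday.

Saturday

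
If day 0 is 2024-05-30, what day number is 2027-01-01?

May 30, 2024 → May 30, 2025: 365 days.
May 30, 2025 → May 30, 2026: 365 days.
May 30, 2026 → Jun 30, 2026: 31 days (May has 31).
Jun 30, 2026 → Jul 30, 2026: 30 days (June has 30).
Jul 30, 2026 → Aug 30, 2026: 31 days (July has 31).
Aug 30, 2026 → Sep 30, 2026: 31 days (August has 31).
Sep 30, 2026 → Oct 30, 2026: 30 days (September has 30).
Oct 30, 2026 → Nov 30, 2026: 31 days (October has 31).
Nov 30, 2026 → Dec 30, 2026: 30 days (November has 30).
Dec 30, 2026 → Jan 1, 2027: 2 days.
Total: 946 days.

946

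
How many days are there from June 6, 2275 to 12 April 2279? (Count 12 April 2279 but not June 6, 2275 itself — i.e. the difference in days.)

Jun 6, 2275 → Jun 6, 2276: 366 days (Feb 29, 2276 is in that span).
Jun 6, 2276 → Jun 6, 2277: 365 days.
Jun 6, 2277 → Jun 6, 2278: 365 days.
Jun 6, 2278 → Jul 6, 2278: 30 days (June has 30).
Jul 6, 2278 → Aug 6, 2278: 31 days (July has 31).
Aug 6, 2278 → Sep 6, 2278: 31 days (August has 31).
Sep 6, 2278 → Oct 6, 2278: 30 days (September has 30).
Oct 6, 2278 → Nov 6, 2278: 31 days (October has 31).
Nov 6, 2278 → Dec 6, 2278: 30 days (November has 30).
Dec 6, 2278 → Jan 6, 2279: 31 days (December has 31).
Jan 6, 2279 → Feb 6, 2279: 31 days (January has 31).
Feb 6, 2279 → Mar 6, 2279: 28 days (February has 28).
Mar 6, 2279 → Apr 6, 2279: 31 days (March has 31).
Apr 6, 2279 → Apr 12, 2279: 6 days.
Total: 1406 days.

1406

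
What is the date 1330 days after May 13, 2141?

January 2, 2145

+365 (one year) → May 13, 2142 (965 left).
+365 (one year) → May 13, 2143 (600 left).
+366 (one year; includes Feb 29, 2144) → May 13, 2144 (234 left).
May has 31 days: +19 → Jun 1, 2144 (215 left).
Jun has 30 days: +30 → Jul 1, 2144 (185 left).
Jul has 31 days: +31 → Aug 1, 2144 (154 left).
Aug has 31 days: +31 → Sep 1, 2144 (123 left).
Sep has 30 days: +30 → Oct 1, 2144 (93 left).
Oct has 31 days: +31 → Nov 1, 2144 (62 left).
Nov has 30 days: +30 → Dec 1, 2144 (32 left).
Dec has 31 days: +31 → Jan 1, 2145 (1 left).
+1 → Jan 2, 2145.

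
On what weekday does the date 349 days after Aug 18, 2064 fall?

Sunday

Aug 18, 2064 is a Monday.
349 mod 7 = 6, so 349 days after a Monday is Monday + 6 = Sunday.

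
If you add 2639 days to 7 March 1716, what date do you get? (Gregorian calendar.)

May 29, 1723

+365 (one year) → Mar 7, 1717 (2274 left).
+365 (one year) → Mar 7, 1718 (1909 left).
+365 (one year) → Mar 7, 1719 (1544 left).
+366 (one year; includes Feb 29, 1720) → Mar 7, 1720 (1178 left).
+365 (one year) → Mar 7, 1721 (813 left).
+365 (one year) → Mar 7, 1722 (448 left).
+365 (one year) → Mar 7, 1723 (83 left).
Mar has 31 days: +25 → Apr 1, 1723 (58 left).
Apr has 30 days: +30 → May 1, 1723 (28 left).
+28 → May 29, 1723.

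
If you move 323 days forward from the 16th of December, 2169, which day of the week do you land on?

Sunday

First find the weekday of Dec 16, 2169. Doomsday rule: the anchor day for the 2100s is Sunday. For year 69: 69÷12 = 5 r 9, and 9÷4 = 2, so 5+9+2 = 16.
Sunday + 16 ≡ Tuesday — that's 2169's doomsday.
In December the doomsday date is Dec 12.
Dec 16 is 4 days after Dec 12; 4 mod 7 = 4, so Tuesday + 4 = Saturday.
323 mod 7 = 1, so 323 days after a Saturday is Saturday + 1 = Sunday.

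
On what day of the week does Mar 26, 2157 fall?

Doomsday rule: the anchor day for the 2100s is Sunday. For year 57: 57÷12 = 4 r 9, and 9÷4 = 2, so 4+9+2 = 15.
Sunday + 15 ≡ Monday — that's 2157's doomsday.
In March the doomsday date is Mar 14.
Mar 26 is 12 days after Mar 14; 12 mod 7 = 5, so Monday + 5 = Saturday.

Saturday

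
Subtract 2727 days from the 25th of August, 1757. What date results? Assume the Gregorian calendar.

March 8, 1750

−365 (one year) → Aug 25, 1756 (2362 left).
−366 (one year; includes Feb 29, 1756) → Aug 25, 1755 (1996 left).
−365 (one year) → Aug 25, 1754 (1631 left).
−365 (one year) → Aug 25, 1753 (1266 left).
−365 (one year) → Aug 25, 1752 (901 left).
−366 (one year; includes Feb 29, 1752) → Aug 25, 1751 (535 left).
−365 (one year) → Aug 25, 1750 (170 left).
−25 → Jul 31, 1750 (end of Jul, 31 days; 145 left).
−31 → Jun 30, 1750 (end of Jun, 30 days; 114 left).
−30 → May 31, 1750 (end of May, 31 days; 84 left).
−31 → Apr 30, 1750 (end of Apr, 30 days; 53 left).
−30 → Mar 31, 1750 (end of Mar, 31 days; 23 left).
−23 → Mar 8, 1750.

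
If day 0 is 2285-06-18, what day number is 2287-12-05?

Jun 18, 2285 → Jun 18, 2286: 365 days.
Jun 18, 2286 → Jun 18, 2287: 365 days.
Jun 18, 2287 → Jul 18, 2287: 30 days (June has 30).
Jul 18, 2287 → Aug 18, 2287: 31 days (July has 31).
Aug 18, 2287 → Sep 18, 2287: 31 days (August has 31).
Sep 18, 2287 → Oct 18, 2287: 30 days (September has 30).
Oct 18, 2287 → Nov 18, 2287: 31 days (October has 31).
Nov 18, 2287 → Dec 5, 2287: 17 days.
Total: 900 days.

900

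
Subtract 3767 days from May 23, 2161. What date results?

−365 (one year) → May 23, 2160 (3402 left).
−366 (one year; includes Feb 29, 2160) → May 23, 2159 (3036 left).
−365 (one year) → May 23, 2158 (2671 left).
−365 (one year) → May 23, 2157 (2306 left).
−365 (one year) → May 23, 2156 (1941 left).
−366 (one year; includes Feb 29, 2156) → May 23, 2155 (1575 left).
−365 (one year) → May 23, 2154 (1210 left).
−365 (one year) → May 23, 2153 (845 left).
−365 (one year) → May 23, 2152 (480 left).
−366 (one year; includes Feb 29, 2152) → May 23, 2151 (114 left).
−23 → Apr 30, 2151 (end of Apr, 30 days; 91 left).
−30 → Mar 31, 2151 (end of Mar, 31 days; 61 left).
−31 → Feb 28, 2151 (end of Feb, 28 days; 30 left).
−28 → Jan 31, 2151 (end of Jan, 31 days; 2 left).
−2 → Jan 29, 2151.

January 29, 2151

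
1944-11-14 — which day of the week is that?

Tuesday

January 1, 1944 is a Saturday.
Jan 1, 1944 → Feb 1, 1944: 31 days (January has 31).
Feb 1, 1944 → Mar 1, 1944: 29 days (February has 29).
Mar 1, 1944 → Apr 1, 1944: 31 days (March has 31).
Apr 1, 1944 → May 1, 1944: 30 days (April has 30).
May 1, 1944 → Jun 1, 1944: 31 days (May has 31).
Jun 1, 1944 → Jul 1, 1944: 30 days (June has 30).
Jul 1, 1944 → Aug 1, 1944: 31 days (July has 31).
Aug 1, 1944 → Sep 1, 1944: 31 days (August has 31).
Sep 1, 1944 → Oct 1, 1944: 30 days (September has 30).
Oct 1, 1944 → Nov 1, 1944: 31 days (October has 31).
Nov 1, 1944 → Nov 14, 1944: 13 days.
Total: 318 days.
318 mod 7 = 3, so Saturday + 3 = Tuesday.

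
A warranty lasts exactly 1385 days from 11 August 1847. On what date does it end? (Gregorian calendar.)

+366 (one year; includes Feb 29, 1848) → Aug 11, 1848 (1019 left).
+365 (one year) → Aug 11, 1849 (654 left).
+365 (one year) → Aug 11, 1850 (289 left).
Aug has 31 days: +21 → Sep 1, 1850 (268 left).
Sep has 30 days: +30 → Oct 1, 1850 (238 left).
Oct has 31 days: +31 → Nov 1, 1850 (207 left).
Nov has 30 days: +30 → Dec 1, 1850 (177 left).
Dec has 31 days: +31 → Jan 1, 1851 (146 left).
Jan has 31 days: +31 → Feb 1, 1851 (115 left).
Feb has 28 days: +28 → Mar 1, 1851 (87 left).
Mar has 31 days: +31 → Apr 1, 1851 (56 left).
Apr has 30 days: +30 → May 1, 1851 (26 left).
+26 → May 27, 1851.

May 27, 1851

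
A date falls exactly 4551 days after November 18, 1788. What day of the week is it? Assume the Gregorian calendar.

Wednesday

First find the weekday of Nov 18, 1788. Doomsday rule: the anchor day for the 1700s is Sunday. For year 88: 88÷12 = 7 r 4, and 4÷4 = 1, so 7+4+1 = 12.
Sunday + 12 ≡ Friday — that's 1788's doomsday.
In November the doomsday date is Nov 7.
Nov 18 is 11 days after Nov 7; 11 mod 7 = 4, so Friday + 4 = Tuesday.
4551 mod 7 = 1, so 4551 days after a Tuesday is Tuesday + 1 = Wednesday.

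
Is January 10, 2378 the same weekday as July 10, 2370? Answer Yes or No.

No

From Jul 10, 2370 to Jan 10, 2378 is 2741 days.
2741 mod 7 = 4, so they are different weekdays.
(Jul 10, 2370 is a Friday; Jan 10, 2378 is a Tuesday.)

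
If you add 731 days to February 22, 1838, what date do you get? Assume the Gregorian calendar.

+365 (one year) → Feb 22, 1839 (366 left).
Feb has 28 days: +7 → Mar 1, 1839 (359 left).
Mar has 31 days: +31 → Apr 1, 1839 (328 left).
Apr has 30 days: +30 → May 1, 1839 (298 left).
May has 31 days: +31 → Jun 1, 1839 (267 left).
Jun has 30 days: +30 → Jul 1, 1839 (237 left).
Jul has 31 days: +31 → Aug 1, 1839 (206 left).
Aug has 31 days: +31 → Sep 1, 1839 (175 left).
Sep has 30 days: +30 → Oct 1, 1839 (145 left).
Oct has 31 days: +31 → Nov 1, 1839 (114 left).
Nov has 30 days: +30 → Dec 1, 1839 (84 left).
Dec has 31 days: +31 → Jan 1, 1840 (53 left).
Jan has 31 days: +31 → Feb 1, 1840 (22 left).
+22 → Feb 23, 1840.

February 23, 1840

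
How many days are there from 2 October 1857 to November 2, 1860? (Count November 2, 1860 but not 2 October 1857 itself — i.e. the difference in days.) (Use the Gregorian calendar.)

Oct 2, 1857 → Oct 2, 1858: 365 days.
Oct 2, 1858 → Oct 2, 1859: 365 days.
Oct 2, 1859 → Nov 2, 1859: 31 days (October has 31).
Nov 2, 1859 → Dec 2, 1859: 30 days (November has 30).
Dec 2, 1859 → Jan 2, 1860: 31 days (December has 31).
Jan 2, 1860 → Feb 2, 1860: 31 days (January has 31).
Feb 2, 1860 → Mar 2, 1860: 29 days (February has 29).
Mar 2, 1860 → Apr 2, 1860: 31 days (March has 31).
Apr 2, 1860 → May 2, 1860: 30 days (April has 30).
May 2, 1860 → Jun 2, 1860: 31 days (May has 31).
Jun 2, 1860 → Jul 2, 1860: 30 days (June has 30).
Jul 2, 1860 → Aug 2, 1860: 31 days (July has 31).
Aug 2, 1860 → Sep 2, 1860: 31 days (August has 31).
Sep 2, 1860 → Oct 2, 1860: 30 days (September has 30).
Oct 2, 1860 → Nov 2, 1860: 31 days.
Total: 1127 days.

1127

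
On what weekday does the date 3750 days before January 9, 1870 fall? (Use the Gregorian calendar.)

First find the weekday of Jan 9, 1870. Doomsday rule: the anchor day for the 1800s is Friday. For year 70: 70÷12 = 5 r 10, and 10÷4 = 2, so 5+10+2 = 17.
Friday + 17 ≡ Monday — that's 1870's doomsday.
In January the doomsday date is Jan 3 (1870 is not a leap year).
Jan 9 is 6 days after Jan 3; 6 mod 7 = 6, so Monday + 6 = Sunday.
3750 mod 7 = 5, so 3750 days before a Sunday is Sunday − 5 = Tuesday.

Tuesday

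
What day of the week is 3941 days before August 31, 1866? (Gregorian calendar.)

Aug 31, 1866 is a Friday.
3941 mod 7 = 0, so 3941 days before a Friday is Friday − 0 = Friday.

Friday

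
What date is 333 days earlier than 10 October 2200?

−10 → Sep 30, 2200 (end of Sep, 30 days; 323 left).
−30 → Aug 31, 2200 (end of Aug, 31 days; 293 left).
−31 → Jul 31, 2200 (end of Jul, 31 days; 262 left).
−31 → Jun 30, 2200 (end of Jun, 30 days; 231 left).
−30 → May 31, 2200 (end of May, 31 days; 201 left).
−31 → Apr 30, 2200 (end of Apr, 30 days; 170 left).
−30 → Mar 31, 2200 (end of Mar, 31 days; 140 left).
−31 → Feb 28, 2200 (end of Feb, 28 days; 109 left).
−28 → Jan 31, 2200 (end of Jan, 31 days; 81 left).
−31 → Dec 31, 2199 (end of Dec, 31 days; 50 left).
−31 → Nov 30, 2199 (end of Nov, 30 days; 19 left).
−19 → Nov 11, 2199.

November 11, 2199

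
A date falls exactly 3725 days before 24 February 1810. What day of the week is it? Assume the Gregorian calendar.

Friday

First find the weekday of Feb 24, 1810. Doomsday rule: the anchor day for the 1800s is Friday. For year 10: 10÷12 = 0 r 10, and 10÷4 = 2, so 0+10+2 = 12.
Friday + 12 ≡ Wednesday — that's 1810's doomsday.
In February the doomsday date is Feb 28 (1810 is not a leap year).
Feb 24 is 4 days before Feb 28; 4 mod 7 = 4, so Wednesday − 4 = Saturday.
3725 mod 7 = 1, so 3725 days before a Saturday is Saturday − 1 = Friday.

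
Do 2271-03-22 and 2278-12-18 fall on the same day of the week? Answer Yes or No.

Yes

From Mar 22, 2271 to Dec 18, 2278 is 2828 days.
2828 mod 7 = 0, so they are the same weekday.
(Mar 22, 2271 is a Wednesday; Dec 18, 2278 is a Wednesday.)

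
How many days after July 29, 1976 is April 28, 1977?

Jul 29, 1976 → Aug 29, 1976: 31 days (July has 31).
Aug 29, 1976 → Sep 29, 1976: 31 days (August has 31).
Sep 29, 1976 → Oct 29, 1976: 30 days (September has 30).
Oct 29, 1976 → Nov 29, 1976: 31 days (October has 31).
Nov 29, 1976 → Dec 29, 1976: 30 days (November has 30).
Dec 29, 1976 → Jan 29, 1977: 31 days (December has 31).
Jan 29, 1977 → Feb 28, 1977: 30 days (January has 31).
Feb 28, 1977 → Mar 28, 1977: 28 days (February has 28).
Mar 28, 1977 → Apr 28, 1977: 31 days.
Total: 273 days.

273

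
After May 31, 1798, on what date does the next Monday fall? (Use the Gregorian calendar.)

May 31, 1798 is a Thursday.
From Thursday to the next Monday is 4 days.
May 31, 1798 + 4 = Jun 4, 1798.

June 4, 1798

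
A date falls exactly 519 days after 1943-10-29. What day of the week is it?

Oct 29, 1943 is a Friday.
519 mod 7 = 1, so 519 days after a Friday is Friday + 1 = Saturday.

Saturday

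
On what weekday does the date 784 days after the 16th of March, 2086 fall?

Saturday

Mar 16, 2086 is a Saturday.
784 mod 7 = 0, so 784 days after a Saturday is Saturday + 0 = Saturday.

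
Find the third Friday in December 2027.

December 1, 2027 is a Wednesday.
The first Friday is therefore December 3 (2 days later).
The third Friday is 3 + 2×7 = December 17.

December 17, 2027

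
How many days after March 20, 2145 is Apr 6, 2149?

Mar 20, 2145 → Mar 20, 2146: 365 days.
Mar 20, 2146 → Mar 20, 2147: 365 days.
Mar 20, 2147 → Mar 20, 2148: 366 days (Feb 29, 2148 is in that span).
Mar 20, 2148 → Apr 20, 2148: 31 days (March has 31).
Apr 20, 2148 → May 20, 2148: 30 days (April has 30).
May 20, 2148 → Jun 20, 2148: 31 days (May has 31).
Jun 20, 2148 → Jul 20, 2148: 30 days (June has 30).
Jul 20, 2148 → Aug 20, 2148: 31 days (July has 31).
Aug 20, 2148 → Sep 20, 2148: 31 days (August has 31).
Sep 20, 2148 → Oct 20, 2148: 30 days (September has 30).
Oct 20, 2148 → Nov 20, 2148: 31 days (October has 31).
Nov 20, 2148 → Dec 20, 2148: 30 days (November has 30).
Dec 20, 2148 → Jan 20, 2149: 31 days (December has 31).
Jan 20, 2149 → Feb 20, 2149: 31 days (January has 31).
Feb 20, 2149 → Mar 20, 2149: 28 days (February has 28).
Mar 20, 2149 → Apr 6, 2149: 17 days.
Total: 1478 days.

1478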